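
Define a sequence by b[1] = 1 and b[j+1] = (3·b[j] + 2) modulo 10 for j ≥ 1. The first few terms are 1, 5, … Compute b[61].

1

b[1] = 1; b[2] = 5; b[3] = 7; b[4] = 3; b[5] = 1.
Since b[5] = b[1] = 1, the sequence is periodic with period 4.
(61 - 1) mod 4 = 0, so b[61] = b[1] = 1.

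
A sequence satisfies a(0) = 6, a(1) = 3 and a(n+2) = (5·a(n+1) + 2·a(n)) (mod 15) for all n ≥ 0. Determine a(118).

3

a(0) = 6,  a(1) = 3,  a(2) = 12,  a(3) = 6,  a(4) = 9,  a(5) = 12,  a(6) = 3,  a(7) = 9,  a(8) = 6,  a(9) = 3.
Since (a(8), a(9)) = (a(0), a(1)) = (6, 3) (two consecutive terms determine the rest), the sequence is periodic with period 8.
So a(118) = a(0 + ((118-0) mod 8)) = a(6) = 3.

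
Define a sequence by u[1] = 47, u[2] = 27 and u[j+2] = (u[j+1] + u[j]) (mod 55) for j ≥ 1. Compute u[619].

12

Computing terms: u[1] = 47,  u[2] = 27,  u[3] = 19,  u[4] = 46,  u[5] = 10,  u[6] = 1,  u[7] = 11,  u[8] = 12,  u[9] = 23,  u[10] = 35,  u[11] = 3,  u[12] = 38,  u[13] = 41,  u[14] = 24,  u[15] = 10,  u[16] = 34,  u[17] = 44,  u[18] = 23,  u[19] = 12,  u[20] = 35,  u[21] = 47,  u[22] = 27.
The sequence repeats with period 20.
(619 - 1) mod 20 = 18, so u[619] = u[19] = 12.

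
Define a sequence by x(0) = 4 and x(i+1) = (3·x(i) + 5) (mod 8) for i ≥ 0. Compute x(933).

1

x(0) = 4; x(1) = 1; x(2) = 0; x(3) = 5; x(4) = 4.
Since x(4) = x(0) = 4, the sequence is periodic with period 4.
(933 - 0) mod 4 = 1, so x(933) = x(1) = 1.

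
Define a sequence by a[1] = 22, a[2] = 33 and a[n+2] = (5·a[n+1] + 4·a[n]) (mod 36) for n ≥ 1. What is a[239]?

Listing terms: a[1] = 22, a[2] = 33, a[3] = 1, a[4] = 29, a[5] = 5, a[6] = 33, a[7] = 5, a[8] = 13, a[9] = 13, a[10] = 9, a[11] = 25, a[12] = 17, a[13] = 5, a[14] = 21, a[15] = 17, a[16] = 25, a[17] = 13, a[18] = 21, a[19] = 13, a[20] = 5, a[21] = 5, a[22] = 9, a[23] = 29, a[24] = 1, a[25] = 13, a[26] = 33, a[27] = 1.
Since (a[26], a[27]) = (a[2], a[3]) = (33, 1) (two consecutive terms determine the rest), the sequence is eventually periodic: after a pre-period of length 1 it cycles with period 24.
For n ≥ 2, a[n] depends only on (n - 2) mod 24. (239 - 2) mod 24 = 21, so a[239] = a[23] = 29.

29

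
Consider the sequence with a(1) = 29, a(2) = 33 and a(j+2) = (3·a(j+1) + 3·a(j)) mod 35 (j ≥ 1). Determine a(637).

Computing terms: a(1) = 29; a(2) = 33; a(3) = 11; a(4) = 27; a(5) = 9; a(6) = 3; a(7) = 1; a(8) = 12; a(9) = 4; a(10) = 13; a(11) = 16; a(12) = 17; a(13) = 29; a(14) = 33.
Since (a(13), a(14)) = (a(1), a(2)) = (29, 33) (two consecutive terms determine the rest), the sequence is periodic with period 12.
So a(637) = a(1 + ((637-1) mod 12)) = a(1) = 29.

29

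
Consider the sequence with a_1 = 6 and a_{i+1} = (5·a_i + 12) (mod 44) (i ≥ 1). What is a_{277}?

Listing terms: a_1 = 6, a_2 = 42, a_3 = 2, a_4 = 22, a_5 = 34, a_6 = 6.
Since a_6 = a_1 = 6, the sequence is periodic with period 5.
(277 - 1) mod 5 = 1, so a_{277} = a_2 = 42.

42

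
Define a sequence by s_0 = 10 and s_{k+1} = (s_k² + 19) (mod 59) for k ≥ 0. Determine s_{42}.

Computing terms: s_0 = 10; s_1 = 1; s_2 = 20; s_3 = 6; s_4 = 55; s_5 = 35; s_6 = 5; s_7 = 44; s_8 = 8; s_9 = 24; s_{10} = 5.
Since s_{10} = s_6 = 5, the sequence is eventually periodic: after a pre-period of length 6 it cycles with period 4.
For k ≥ 6, s_k depends only on (k - 6) mod 4. (42 - 6) mod 4 = 0, so s_{42} = s_6 = 5.

5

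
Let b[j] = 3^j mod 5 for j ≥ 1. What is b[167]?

b[1] = 3, b[2] = 4, b[3] = 2, b[4] = 1, b[5] = 3.
Since b[5] = b[1] = 3, the sequence is periodic with period 4.
So b[167] = b[1 + ((167-1) mod 4)] = b[3] = 2.

2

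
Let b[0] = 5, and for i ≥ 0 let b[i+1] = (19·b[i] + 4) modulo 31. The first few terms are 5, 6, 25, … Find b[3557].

We have b[0] = 5; b[1] = 6; b[2] = 25; b[3] = 14; b[4] = 22; b[5] = 19; b[6] = 24; b[7] = 26; b[8] = 2; b[9] = 11; b[10] = 27; b[11] = 21; b[12] = 0; b[13] = 4; b[14] = 18; b[15] = 5.
The sequence repeats with period 15.
(3557 - 0) mod 15 = 2, so b[3557] = b[2] = 25.

25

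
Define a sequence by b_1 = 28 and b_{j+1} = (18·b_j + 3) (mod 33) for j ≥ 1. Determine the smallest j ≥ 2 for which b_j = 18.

b_1 = 28, b_2 = 12, b_3 = 21, b_4 = 18, b_5 = 30, b_6 = 15, b_7 = 9, b_8 = 0, b_9 = 3, b_{10} = 24, b_{11} = 6, b_{12} = 12.
Since b_{12} = b_2 = 12, the sequence is eventually periodic: after a pre-period of length 1 it cycles with period 10.
The value 18 first appears (with j ≥ 2) at b_4.

4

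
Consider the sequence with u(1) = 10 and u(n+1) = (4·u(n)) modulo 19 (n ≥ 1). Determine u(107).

3

Listing terms: u(1) = 10,  u(2) = 2,  u(3) = 8,  u(4) = 13,  u(5) = 14,  u(6) = 18,  u(7) = 15,  u(8) = 3,  u(9) = 12,  u(10) = 10.
The sequence repeats with period 9.
(107 - 1) mod 9 = 7, so u(107) = u(8) = 3.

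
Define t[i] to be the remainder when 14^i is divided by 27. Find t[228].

10

Computing terms: t[1] = 14, t[2] = 7, t[3] = 17, t[4] = 22, t[5] = 11, t[6] = 19, t[7] = 23, t[8] = 25, t[9] = 26, t[10] = 13, t[11] = 20, t[12] = 10, t[13] = 5, t[14] = 16, t[15] = 8, t[16] = 4, t[17] = 2, t[18] = 1, t[19] = 14.
Since t[19] = t[1] = 14, the sequence is periodic with period 18.
(228 - 1) mod 18 = 11, so t[228] = t[12] = 10.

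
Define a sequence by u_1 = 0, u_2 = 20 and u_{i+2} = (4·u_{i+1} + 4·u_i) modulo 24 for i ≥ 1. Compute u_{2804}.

u_1 = 0,  u_2 = 20,  u_3 = 8,  u_4 = 16,  u_5 = 0,  u_6 = 16,  u_7 = 16,  u_8 = 8,  u_9 = 0,  u_{10} = 8,  u_{11} = 8,  u_{12} = 16.
Since (u_{11}, u_{12}) = (u_3, u_4) = (8, 16) (two consecutive terms determine the rest), the sequence is eventually periodic: after a pre-period of length 2 it cycles with period 8.
For i ≥ 3, u_i depends only on (i - 3) mod 8. (2804 - 3) mod 8 = 1, so u_{2804} = u_4 = 16.

16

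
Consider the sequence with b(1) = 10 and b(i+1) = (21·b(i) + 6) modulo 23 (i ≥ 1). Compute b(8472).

9

b(1) = 10,  b(2) = 9,  b(3) = 11,  b(4) = 7,  b(5) = 15,  b(6) = 22,  b(7) = 8,  b(8) = 13,  b(9) = 3,  b(10) = 0,  b(11) = 6,  b(12) = 17,  b(13) = 18,  b(14) = 16,  b(15) = 20,  b(16) = 12,  b(17) = 5,  b(18) = 19,  b(19) = 14,  b(20) = 1,  b(21) = 4,  b(22) = 21,  b(23) = 10.
Since b(23) = b(1) = 10, the sequence is periodic with period 22.
(8472 - 1) mod 22 = 1, so b(8472) = b(2) = 9.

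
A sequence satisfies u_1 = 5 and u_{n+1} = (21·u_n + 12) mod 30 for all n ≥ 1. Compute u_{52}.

27

u_1 = 5; u_2 = 27; u_3 = 9; u_4 = 21; u_5 = 3; u_6 = 15; u_7 = 27.
Since u_7 = u_2 = 27, the sequence is eventually periodic: after a pre-period of length 1 it cycles with period 5.
For n ≥ 2, u_n depends only on (n - 2) mod 5. (52 - 2) mod 5 = 0, so u_{52} = u_2 = 27.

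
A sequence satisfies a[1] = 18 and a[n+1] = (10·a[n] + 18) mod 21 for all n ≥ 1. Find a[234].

We have a[1] = 18,  a[2] = 9,  a[3] = 3,  a[4] = 6,  a[5] = 15,  a[6] = 0,  a[7] = 18.
The sequence repeats with period 6.
So a[234] = a[1 + ((234-1) mod 6)] = a[6] = 0.

0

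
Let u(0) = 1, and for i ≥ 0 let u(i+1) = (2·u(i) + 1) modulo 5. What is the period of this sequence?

Computing terms: u(0) = 1,  u(1) = 3,  u(2) = 2,  u(3) = 0,  u(4) = 1.
The sequence repeats with period 4.

4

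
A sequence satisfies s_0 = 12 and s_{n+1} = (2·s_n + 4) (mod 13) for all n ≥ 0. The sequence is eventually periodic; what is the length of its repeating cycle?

12

Computing terms: s_0 = 12,  s_1 = 2,  s_2 = 8,  s_3 = 7,  s_4 = 5,  s_5 = 1,  s_6 = 6,  s_7 = 3,  s_8 = 10,  s_9 = 11,  s_{10} = 0,  s_{11} = 4,  s_{12} = 12.
Since s_{12} = s_0 = 12, the sequence is periodic with period 12.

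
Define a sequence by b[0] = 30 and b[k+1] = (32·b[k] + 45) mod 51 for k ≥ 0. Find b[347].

b[0] = 30, b[1] = 36, b[2] = 24, b[3] = 48, b[4] = 0, b[5] = 45, b[6] = 6, b[7] = 33, b[8] = 30.
Since b[8] = b[0] = 30, the sequence is periodic with period 8.
(347 - 0) mod 8 = 3, so b[347] = b[3] = 48.

48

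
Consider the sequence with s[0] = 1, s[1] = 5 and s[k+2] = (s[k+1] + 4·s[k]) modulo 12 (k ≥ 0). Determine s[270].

9

We have s[0] = 1; s[1] = 5; s[2] = 9; s[3] = 5; s[4] = 5; s[5] = 1; s[6] = 9; s[7] = 1; s[8] = 1; s[9] = 5.
Since (s[8], s[9]) = (s[0], s[1]) = (1, 5) (two consecutive terms determine the rest), the sequence is periodic with period 8.
(270 - 0) mod 8 = 6, so s[270] = s[6] = 9.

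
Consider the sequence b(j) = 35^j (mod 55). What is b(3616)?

20

Computing terms: b(0) = 1, b(1) = 35, b(2) = 15, b(3) = 30, b(4) = 5, b(5) = 10, b(6) = 20, b(7) = 40, b(8) = 25, b(9) = 50, b(10) = 45, b(11) = 35.
Since b(11) = b(1) = 35, the sequence is eventually periodic: after a pre-period of length 1 it cycles with period 10.
For j ≥ 1, b(j) depends only on (j - 1) mod 10. (3616 - 1) mod 10 = 5, so b(3616) = b(6) = 20.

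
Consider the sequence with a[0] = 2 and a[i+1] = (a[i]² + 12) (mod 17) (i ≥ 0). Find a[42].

We have a[0] = 2,  a[1] = 16,  a[2] = 13,  a[3] = 11,  a[4] = 14,  a[5] = 4,  a[6] = 11.
Since a[6] = a[3] = 11, the sequence is eventually periodic: after a pre-period of length 3 it cycles with period 3.
For i ≥ 3, a[i] depends only on (i - 3) mod 3. (42 - 3) mod 3 = 0, so a[42] = a[3] = 11.

11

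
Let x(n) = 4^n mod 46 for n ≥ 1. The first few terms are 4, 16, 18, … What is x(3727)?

We have x(1) = 4; x(2) = 16; x(3) = 18; x(4) = 26; x(5) = 12; x(6) = 2; x(7) = 8; x(8) = 32; x(9) = 36; x(10) = 6; x(11) = 24; x(12) = 4.
Since x(12) = x(1) = 4, the sequence is periodic with period 11.
(3727 - 1) mod 11 = 8, so x(3727) = x(9) = 36.

36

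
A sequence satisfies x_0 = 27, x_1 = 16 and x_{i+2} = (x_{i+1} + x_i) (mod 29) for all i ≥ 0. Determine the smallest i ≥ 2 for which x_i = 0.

Computing terms: x_0 = 27,  x_1 = 16,  x_2 = 14,  x_3 = 1,  x_4 = 15,  x_5 = 16,  x_6 = 2,  x_7 = 18,  x_8 = 20,  x_9 = 9,  x_{10} = 0,  x_{11} = 9,  x_{12} = 9,  x_{13} = 18,  x_{14} = 27,  x_{15} = 16.
Since (x_{14}, x_{15}) = (x_0, x_1) = (27, 16) (two consecutive terms determine the rest), the sequence is periodic with period 14.
The value 0 first appears (with i ≥ 2) at x_{10}.

10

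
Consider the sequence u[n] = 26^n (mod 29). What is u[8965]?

18

Computing terms: u[1] = 26, u[2] = 9, u[3] = 2, u[4] = 23, u[5] = 18, u[6] = 4, u[7] = 17, u[8] = 7, u[9] = 8, u[10] = 5, u[11] = 14, u[12] = 16, u[13] = 10, u[14] = 28, u[15] = 3, u[16] = 20, u[17] = 27, u[18] = 6, u[19] = 11, u[20] = 25, u[21] = 12, u[22] = 22, u[23] = 21, u[24] = 24, u[25] = 15, u[26] = 13, u[27] = 19, u[28] = 1, u[29] = 26.
Since u[29] = u[1] = 26, the sequence is periodic with period 28.
So u[8965] = u[1 + ((8965-1) mod 28)] = u[5] = 18.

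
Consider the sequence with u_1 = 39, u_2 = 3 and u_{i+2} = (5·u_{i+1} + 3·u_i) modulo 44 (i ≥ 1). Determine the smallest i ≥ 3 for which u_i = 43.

u_1 = 39; u_2 = 3; u_3 = 0; u_4 = 9; u_5 = 1; u_6 = 32; u_7 = 31; u_8 = 31; u_9 = 28; u_{10} = 13; u_{11} = 17; u_{12} = 36; u_{13} = 11; u_{14} = 31; u_{15} = 12; u_{16} = 21; u_{17} = 9; u_{18} = 20; u_{19} = 39; u_{20} = 35; u_{21} = 28; u_{22} = 25; u_{23} = 33; u_{24} = 20; u_{25} = 23; u_{26} = 43; u_{27} = 20; u_{28} = 9; u_{29} = 17; u_{30} = 24; u_{31} = 39; u_{32} = 3.
Since (u_{31}, u_{32}) = (u_1, u_2) = (39, 3) (two consecutive terms determine the rest), the sequence is periodic with period 30.
The value 43 first appears (with i ≥ 3) at u_{26}.

26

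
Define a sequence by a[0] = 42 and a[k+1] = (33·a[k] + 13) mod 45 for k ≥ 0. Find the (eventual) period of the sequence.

4

Computing terms: a[0] = 42; a[1] = 4; a[2] = 10; a[3] = 28; a[4] = 37; a[5] = 19; a[6] = 10.
Since a[6] = a[2] = 10, the sequence is eventually periodic: after a pre-period of length 2 it cycles with period 4.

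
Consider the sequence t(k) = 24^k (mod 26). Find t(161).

We have t(0) = 1, t(1) = 24, t(2) = 4, t(3) = 18, t(4) = 16, t(5) = 20, t(6) = 12, t(7) = 2, t(8) = 22, t(9) = 8, t(10) = 10, t(11) = 6, t(12) = 14, t(13) = 24.
Since t(13) = t(1) = 24, the sequence is eventually periodic: after a pre-period of length 1 it cycles with period 12.
For k ≥ 1, t(k) depends only on (k - 1) mod 12. (161 - 1) mod 12 = 4, so t(161) = t(5) = 20.

20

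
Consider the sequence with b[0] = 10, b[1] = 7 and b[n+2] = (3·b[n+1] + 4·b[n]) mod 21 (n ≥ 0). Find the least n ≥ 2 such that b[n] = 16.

We have b[0] = 10, b[1] = 7, b[2] = 19, b[3] = 1, b[4] = 16, b[5] = 10, b[6] = 10, b[7] = 7.
Since (b[6], b[7]) = (b[0], b[1]) = (10, 7) (two consecutive terms determine the rest), the sequence is periodic with period 6.
The value 16 first appears (with n ≥ 2) at b[4].

4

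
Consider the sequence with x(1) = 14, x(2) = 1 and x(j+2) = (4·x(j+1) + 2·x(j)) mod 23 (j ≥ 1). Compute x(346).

Computing terms: x(1) = 14, x(2) = 1, x(3) = 9, x(4) = 15, x(5) = 9, x(6) = 20, x(7) = 6, x(8) = 18, x(9) = 15, x(10) = 4, x(11) = 0, x(12) = 8, x(13) = 9, x(14) = 6, x(15) = 19, x(16) = 19, x(17) = 22, x(18) = 11, x(19) = 19, x(20) = 6, x(21) = 16, x(22) = 7, x(23) = 14, x(24) = 1.
Since (x(23), x(24)) = (x(1), x(2)) = (14, 1) (two consecutive terms determine the rest), the sequence is periodic with period 22.
So x(346) = x(1 + ((346-1) mod 22)) = x(16) = 19.

19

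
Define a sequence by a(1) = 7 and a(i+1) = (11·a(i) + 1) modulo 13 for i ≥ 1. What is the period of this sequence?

12

Listing terms: a(1) = 7,  a(2) = 0,  a(3) = 1,  a(4) = 12,  a(5) = 3,  a(6) = 8,  a(7) = 11,  a(8) = 5,  a(9) = 4,  a(10) = 6,  a(11) = 2,  a(12) = 10,  a(13) = 7.
The sequence repeats with period 12.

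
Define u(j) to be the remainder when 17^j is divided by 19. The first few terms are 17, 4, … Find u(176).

6

u(1) = 17; u(2) = 4; u(3) = 11; u(4) = 16; u(5) = 6; u(6) = 7; u(7) = 5; u(8) = 9; u(9) = 1; u(10) = 17.
Since u(10) = u(1) = 17, the sequence is periodic with period 9.
(176 - 1) mod 9 = 4, so u(176) = u(5) = 6.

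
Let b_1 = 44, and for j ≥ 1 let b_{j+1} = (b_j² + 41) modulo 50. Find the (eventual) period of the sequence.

6

We have b_1 = 44, b_2 = 27, b_3 = 20, b_4 = 41, b_5 = 22, b_6 = 25, b_7 = 16, b_8 = 47, b_9 = 0, b_{10} = 41.
Since b_{10} = b_4 = 41, the sequence is eventually periodic: after a pre-period of length 3 it cycles with period 6.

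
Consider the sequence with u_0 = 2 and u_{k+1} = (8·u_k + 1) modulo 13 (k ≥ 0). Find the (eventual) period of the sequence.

4

Computing terms: u_0 = 2,  u_1 = 4,  u_2 = 7,  u_3 = 5,  u_4 = 2.
The sequence repeats with period 4.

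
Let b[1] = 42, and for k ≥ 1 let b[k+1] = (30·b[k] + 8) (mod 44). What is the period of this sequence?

Computing terms: b[1] = 42, b[2] = 36, b[3] = 32, b[4] = 0, b[5] = 8, b[6] = 28, b[7] = 12, b[8] = 16, b[9] = 4, b[10] = 40, b[11] = 20, b[12] = 36.
Since b[12] = b[2] = 36, the sequence is eventually periodic: after a pre-period of length 1 it cycles with period 10.

10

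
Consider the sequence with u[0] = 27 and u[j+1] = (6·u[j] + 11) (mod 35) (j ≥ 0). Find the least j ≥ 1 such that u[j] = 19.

Listing terms: u[0] = 27; u[1] = 33; u[2] = 34; u[3] = 5; u[4] = 6; u[5] = 12; u[6] = 13; u[7] = 19; u[8] = 20; u[9] = 26; u[10] = 27.
The sequence repeats with period 10.
The value 19 first appears (with j ≥ 1) at u[7].

7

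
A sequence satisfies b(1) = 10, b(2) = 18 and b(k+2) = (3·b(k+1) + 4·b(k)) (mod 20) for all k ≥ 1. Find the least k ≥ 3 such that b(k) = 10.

6

We have b(1) = 10; b(2) = 18; b(3) = 14; b(4) = 14; b(5) = 18; b(6) = 10; b(7) = 2; b(8) = 6; b(9) = 6; b(10) = 2; b(11) = 10; b(12) = 18.
Since (b(11), b(12)) = (b(1), b(2)) = (10, 18) (two consecutive terms determine the rest), the sequence is periodic with period 10.
The value 10 first appears (with k ≥ 3) at b(6).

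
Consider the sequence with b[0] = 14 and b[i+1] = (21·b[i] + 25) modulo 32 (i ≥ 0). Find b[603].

Computing terms: b[0] = 14; b[1] = 31; b[2] = 4; b[3] = 13; b[4] = 10; b[5] = 11; b[6] = 0; b[7] = 25; b[8] = 6; b[9] = 23; b[10] = 28; b[11] = 5; b[12] = 2; b[13] = 3; b[14] = 24; b[15] = 17; b[16] = 30; b[17] = 15; b[18] = 20; b[19] = 29; b[20] = 26; b[21] = 27; b[22] = 16; b[23] = 9; b[24] = 22; b[25] = 7; b[26] = 12; b[27] = 21; b[28] = 18; b[29] = 19; b[30] = 8; b[31] = 1; b[32] = 14.
The sequence repeats with period 32.
(603 - 0) mod 32 = 27, so b[603] = b[27] = 21.

21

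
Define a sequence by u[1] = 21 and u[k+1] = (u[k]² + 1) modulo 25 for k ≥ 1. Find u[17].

2

Listing terms: u[1] = 21,  u[2] = 17,  u[3] = 15,  u[4] = 1,  u[5] = 2,  u[6] = 5,  u[7] = 1.
Since u[7] = u[4] = 1, the sequence is eventually periodic: after a pre-period of length 3 it cycles with period 3.
For k ≥ 4, u[k] depends only on (k - 4) mod 3. (17 - 4) mod 3 = 1, so u[17] = u[5] = 2.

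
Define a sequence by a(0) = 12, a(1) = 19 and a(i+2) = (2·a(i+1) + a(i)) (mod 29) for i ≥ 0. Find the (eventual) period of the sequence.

We have a(0) = 12; a(1) = 19; a(2) = 21; a(3) = 3; a(4) = 27; a(5) = 28; a(6) = 25; a(7) = 20; a(8) = 7; a(9) = 5; a(10) = 17; a(11) = 10; a(12) = 8; a(13) = 26; a(14) = 2; a(15) = 1; a(16) = 4; a(17) = 9; a(18) = 22; a(19) = 24; a(20) = 12; a(21) = 19.
Since (a(20), a(21)) = (a(0), a(1)) = (12, 19) (two consecutive terms determine the rest), the sequence is periodic with period 20.

20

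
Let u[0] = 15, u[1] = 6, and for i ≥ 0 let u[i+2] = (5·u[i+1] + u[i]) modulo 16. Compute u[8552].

1

u[0] = 15; u[1] = 6; u[2] = 13; u[3] = 7; u[4] = 0; u[5] = 7; u[6] = 3; u[7] = 6; u[8] = 1; u[9] = 11; u[10] = 8; u[11] = 3; u[12] = 7; u[13] = 6; u[14] = 5; u[15] = 15; u[16] = 0; u[17] = 15; u[18] = 11; u[19] = 6; u[20] = 9; u[21] = 3; u[22] = 8; u[23] = 11; u[24] = 15; u[25] = 6.
The sequence repeats with period 24.
(8552 - 0) mod 24 = 8, so u[8552] = u[8] = 1.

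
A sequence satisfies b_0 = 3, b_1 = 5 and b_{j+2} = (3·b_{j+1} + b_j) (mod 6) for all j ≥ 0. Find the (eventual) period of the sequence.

6

We have b_0 = 3,  b_1 = 5,  b_2 = 0,  b_3 = 5,  b_4 = 3,  b_5 = 2,  b_6 = 3,  b_7 = 5.
Since (b_6, b_7) = (b_0, b_1) = (3, 5) (two consecutive terms determine the rest), the sequence is periodic with period 6.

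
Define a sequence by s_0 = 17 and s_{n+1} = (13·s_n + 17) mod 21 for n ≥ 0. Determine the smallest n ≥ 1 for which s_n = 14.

3

We have s_0 = 17,  s_1 = 7,  s_2 = 3,  s_3 = 14,  s_4 = 10,  s_5 = 0,  s_6 = 17.
Since s_6 = s_0 = 17, the sequence is periodic with period 6.
The value 14 first appears (with n ≥ 1) at s_3.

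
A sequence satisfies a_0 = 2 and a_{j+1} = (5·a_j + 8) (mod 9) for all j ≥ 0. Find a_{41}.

Computing terms: a_0 = 2,  a_1 = 0,  a_2 = 8,  a_3 = 3,  a_4 = 5,  a_5 = 6,  a_6 = 2.
Since a_6 = a_0 = 2, the sequence is periodic with period 6.
(41 - 0) mod 6 = 5, so a_{41} = a_5 = 6.

6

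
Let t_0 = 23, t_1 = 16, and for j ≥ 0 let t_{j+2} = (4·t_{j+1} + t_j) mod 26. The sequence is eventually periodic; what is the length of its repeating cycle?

28

t_0 = 23; t_1 = 16; t_2 = 9; t_3 = 0; t_4 = 9; t_5 = 10; t_6 = 23; t_7 = 24; t_8 = 15; t_9 = 6; t_{10} = 13; t_{11} = 6; t_{12} = 11; t_{13} = 24; t_{14} = 3; t_{15} = 10; t_{16} = 17; t_{17} = 0; t_{18} = 17; t_{19} = 16; t_{20} = 3; t_{21} = 2; t_{22} = 11; t_{23} = 20; t_{24} = 13; t_{25} = 20; t_{26} = 15; t_{27} = 2; t_{28} = 23; t_{29} = 16.
The sequence repeats with period 28.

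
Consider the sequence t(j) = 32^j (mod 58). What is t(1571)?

t(1) = 32, t(2) = 38, t(3) = 56, t(4) = 52, t(5) = 40, t(6) = 4, t(7) = 12, t(8) = 36, t(9) = 50, t(10) = 34, t(11) = 44, t(12) = 16, t(13) = 48, t(14) = 28, t(15) = 26, t(16) = 20, t(17) = 2, t(18) = 6, t(19) = 18, t(20) = 54, t(21) = 46, t(22) = 22, t(23) = 8, t(24) = 24, t(25) = 14, t(26) = 42, t(27) = 10, t(28) = 30, t(29) = 32.
The sequence repeats with period 28.
(1571 - 1) mod 28 = 2, so t(1571) = t(3) = 56.

56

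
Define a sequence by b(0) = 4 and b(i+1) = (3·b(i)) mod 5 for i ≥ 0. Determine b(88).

Listing terms: b(0) = 4,  b(1) = 2,  b(2) = 1,  b(3) = 3,  b(4) = 4.
Since b(4) = b(0) = 4, the sequence is periodic with period 4.
(88 - 0) mod 4 = 0, so b(88) = b(0) = 4.

4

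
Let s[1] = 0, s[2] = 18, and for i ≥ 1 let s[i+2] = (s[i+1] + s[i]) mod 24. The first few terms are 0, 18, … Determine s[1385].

6

s[1] = 0, s[2] = 18, s[3] = 18, s[4] = 12, s[5] = 6, s[6] = 18, s[7] = 0, s[8] = 18.
The sequence repeats with period 6.
(1385 - 1) mod 6 = 4, so s[1385] = s[5] = 6.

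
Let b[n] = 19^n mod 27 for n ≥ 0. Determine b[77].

Computing terms: b[0] = 1; b[1] = 19; b[2] = 10; b[3] = 1.
Since b[3] = b[0] = 1, the sequence is periodic with period 3.
(77 - 0) mod 3 = 2, so b[77] = b[2] = 10.

10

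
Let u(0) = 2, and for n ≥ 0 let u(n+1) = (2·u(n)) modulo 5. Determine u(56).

2

u(0) = 2; u(1) = 4; u(2) = 3; u(3) = 1; u(4) = 2.
Since u(4) = u(0) = 2, the sequence is periodic with period 4.
(56 - 0) mod 4 = 0, so u(56) = u(0) = 2.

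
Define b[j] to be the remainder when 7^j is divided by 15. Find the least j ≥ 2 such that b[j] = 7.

5

b[1] = 7, b[2] = 4, b[3] = 13, b[4] = 1, b[5] = 7.
Since b[5] = b[1] = 7, the sequence is periodic with period 4.
The value 7 next appears (with j ≥ 2) at b[5].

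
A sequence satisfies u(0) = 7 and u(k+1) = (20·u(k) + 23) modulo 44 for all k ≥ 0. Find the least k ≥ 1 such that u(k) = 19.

Computing terms: u(0) = 7, u(1) = 31, u(2) = 27, u(3) = 35, u(4) = 19, u(5) = 7.
Since u(5) = u(0) = 7, the sequence is periodic with period 5.
The value 19 first appears (with k ≥ 1) at u(4).

4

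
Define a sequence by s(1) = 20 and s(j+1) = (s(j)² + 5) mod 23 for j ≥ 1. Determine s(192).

Listing terms: s(1) = 20, s(2) = 14, s(3) = 17, s(4) = 18, s(5) = 7, s(6) = 8, s(7) = 0, s(8) = 5, s(9) = 7.
Since s(9) = s(5) = 7, the sequence is eventually periodic: after a pre-period of length 4 it cycles with period 4.
For j ≥ 5, s(j) depends only on (j - 5) mod 4. (192 - 5) mod 4 = 3, so s(192) = s(8) = 5.

5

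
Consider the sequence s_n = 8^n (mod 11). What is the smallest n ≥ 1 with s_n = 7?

9

s_0 = 1, s_1 = 8, s_2 = 9, s_3 = 6, s_4 = 4, s_5 = 10, s_6 = 3, s_7 = 2, s_8 = 5, s_9 = 7, s_{10} = 1.
The sequence repeats with period 10.
The value 7 first appears (with n ≥ 1) at s_9.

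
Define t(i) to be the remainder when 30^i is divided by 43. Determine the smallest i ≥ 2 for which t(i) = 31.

Computing terms: t(1) = 30; t(2) = 40; t(3) = 39; t(4) = 9; t(5) = 12; t(6) = 16; t(7) = 7; t(8) = 38; t(9) = 22; t(10) = 15; t(11) = 20; t(12) = 41; t(13) = 26; t(14) = 6; t(15) = 8; t(16) = 25; t(17) = 19; t(18) = 11; t(19) = 29; t(20) = 10; t(21) = 42; t(22) = 13; t(23) = 3; t(24) = 4; t(25) = 34; t(26) = 31; t(27) = 27; t(28) = 36; t(29) = 5; t(30) = 21; t(31) = 28; t(32) = 23; t(33) = 2; t(34) = 17; t(35) = 37; t(36) = 35; t(37) = 18; t(38) = 24; t(39) = 32; t(40) = 14; t(41) = 33; t(42) = 1; t(43) = 30.
The sequence repeats with period 42.
The value 31 first appears (with i ≥ 2) at t(26).

26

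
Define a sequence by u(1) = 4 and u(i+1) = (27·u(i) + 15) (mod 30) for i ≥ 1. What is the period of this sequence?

Computing terms: u(1) = 4,  u(2) = 3,  u(3) = 6,  u(4) = 27,  u(5) = 24,  u(6) = 3.
Since u(6) = u(2) = 3, the sequence is eventually periodic: after a pre-period of length 1 it cycles with period 4.

4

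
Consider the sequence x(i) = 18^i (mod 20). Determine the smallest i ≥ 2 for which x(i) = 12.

x(1) = 18, x(2) = 4, x(3) = 12, x(4) = 16, x(5) = 8, x(6) = 4.
Since x(6) = x(2) = 4, the sequence is eventually periodic: after a pre-period of length 1 it cycles with period 4.
The value 12 first appears (with i ≥ 2) at x(3).

3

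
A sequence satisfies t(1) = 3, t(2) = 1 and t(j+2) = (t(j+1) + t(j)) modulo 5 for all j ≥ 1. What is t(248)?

Computing terms: t(1) = 3; t(2) = 1; t(3) = 4; t(4) = 0; t(5) = 4; t(6) = 4; t(7) = 3; t(8) = 2; t(9) = 0; t(10) = 2; t(11) = 2; t(12) = 4; t(13) = 1; t(14) = 0; t(15) = 1; t(16) = 1; t(17) = 2; t(18) = 3; t(19) = 0; t(20) = 3; t(21) = 3; t(22) = 1.
The sequence repeats with period 20.
(248 - 1) mod 20 = 7, so t(248) = t(8) = 2.

2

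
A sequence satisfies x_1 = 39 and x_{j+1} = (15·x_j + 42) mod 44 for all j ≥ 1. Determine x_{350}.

Listing terms: x_1 = 39,  x_2 = 11,  x_3 = 31,  x_4 = 23,  x_5 = 35,  x_6 = 39.
Since x_6 = x_1 = 39, the sequence is periodic with period 5.
(350 - 1) mod 5 = 4, so x_{350} = x_5 = 35.

35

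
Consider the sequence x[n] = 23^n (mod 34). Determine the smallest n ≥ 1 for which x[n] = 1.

16

We have x[0] = 1,  x[1] = 23,  x[2] = 19,  x[3] = 29,  x[4] = 21,  x[5] = 7,  x[6] = 25,  x[7] = 31,  x[8] = 33,  x[9] = 11,  x[10] = 15,  x[11] = 5,  x[12] = 13,  x[13] = 27,  x[14] = 9,  x[15] = 3,  x[16] = 1.
Since x[16] = x[0] = 1, the sequence is periodic with period 16.
The value 1 next appears (with n ≥ 1) at x[16].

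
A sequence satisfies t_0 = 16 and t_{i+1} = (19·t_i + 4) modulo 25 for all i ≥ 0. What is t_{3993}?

Computing terms: t_0 = 16; t_1 = 8; t_2 = 6; t_3 = 18; t_4 = 21; t_5 = 3; t_6 = 11; t_7 = 13; t_8 = 1; t_9 = 23; t_{10} = 16.
The sequence repeats with period 10.
So t_{3993} = t_{0 + ((3993-0) mod 10)} = t_3 = 18.

18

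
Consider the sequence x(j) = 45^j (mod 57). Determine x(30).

We have x(1) = 45, x(2) = 30, x(3) = 39, x(4) = 45.
Since x(4) = x(1) = 45, the sequence is periodic with period 3.
(30 - 1) mod 3 = 2, so x(30) = x(3) = 39.

39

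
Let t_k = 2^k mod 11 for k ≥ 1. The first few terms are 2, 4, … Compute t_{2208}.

We have t_1 = 2; t_2 = 4; t_3 = 8; t_4 = 5; t_5 = 10; t_6 = 9; t_7 = 7; t_8 = 3; t_9 = 6; t_{10} = 1; t_{11} = 2.
Since t_{11} = t_1 = 2, the sequence is periodic with period 10.
So t_{2208} = t_{1 + ((2208-1) mod 10)} = t_8 = 3.

3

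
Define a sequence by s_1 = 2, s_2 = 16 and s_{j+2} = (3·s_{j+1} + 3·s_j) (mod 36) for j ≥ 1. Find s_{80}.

Listing terms: s_1 = 2, s_2 = 16, s_3 = 18, s_4 = 30, s_5 = 0, s_6 = 18, s_7 = 18, s_8 = 0, s_9 = 18.
Since (s_8, s_9) = (s_5, s_6) = (0, 18) (two consecutive terms determine the rest), the sequence is eventually periodic: after a pre-period of length 4 it cycles with period 3.
For j ≥ 5, s_j depends only on (j - 5) mod 3. (80 - 5) mod 3 = 0, so s_{80} = s_5 = 0.

0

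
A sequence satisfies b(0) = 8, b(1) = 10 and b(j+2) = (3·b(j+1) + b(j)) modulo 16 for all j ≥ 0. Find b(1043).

We have b(0) = 8,  b(1) = 10,  b(2) = 6,  b(3) = 12,  b(4) = 10,  b(5) = 10,  b(6) = 8,  b(7) = 2,  b(8) = 14,  b(9) = 12,  b(10) = 2,  b(11) = 2,  b(12) = 8,  b(13) = 10.
The sequence repeats with period 12.
(1043 - 0) mod 12 = 11, so b(1043) = b(11) = 2.

2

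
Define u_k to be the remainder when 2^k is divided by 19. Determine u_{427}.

3

We have u_0 = 1, u_1 = 2, u_2 = 4, u_3 = 8, u_4 = 16, u_5 = 13, u_6 = 7, u_7 = 14, u_8 = 9, u_9 = 18, u_{10} = 17, u_{11} = 15, u_{12} = 11, u_{13} = 3, u_{14} = 6, u_{15} = 12, u_{16} = 5, u_{17} = 10, u_{18} = 1.
The sequence repeats with period 18.
So u_{427} = u_{0 + ((427-0) mod 18)} = u_{13} = 3.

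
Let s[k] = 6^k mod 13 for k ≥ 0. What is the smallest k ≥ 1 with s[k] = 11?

We have s[0] = 1, s[1] = 6, s[2] = 10, s[3] = 8, s[4] = 9, s[5] = 2, s[6] = 12, s[7] = 7, s[8] = 3, s[9] = 5, s[10] = 4, s[11] = 11, s[12] = 1.
The sequence repeats with period 12.
The value 11 first appears (with k ≥ 1) at s[11].

11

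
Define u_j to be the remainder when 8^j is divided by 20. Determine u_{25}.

Listing terms: u_0 = 1,  u_1 = 8,  u_2 = 4,  u_3 = 12,  u_4 = 16,  u_5 = 8.
Since u_5 = u_1 = 8, the sequence is eventually periodic: after a pre-period of length 1 it cycles with period 4.
For j ≥ 1, u_j depends only on (j - 1) mod 4. (25 - 1) mod 4 = 0, so u_{25} = u_1 = 8.

8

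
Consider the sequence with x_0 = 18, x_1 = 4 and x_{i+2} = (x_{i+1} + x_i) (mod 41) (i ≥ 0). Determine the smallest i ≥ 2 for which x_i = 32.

7

We have x_0 = 18,  x_1 = 4,  x_2 = 22,  x_3 = 26,  x_4 = 7,  x_5 = 33,  x_6 = 40,  x_7 = 32,  x_8 = 31,  x_9 = 22,  x_{10} = 12,  x_{11} = 34,  x_{12} = 5,  x_{13} = 39,  x_{14} = 3,  x_{15} = 1,  x_{16} = 4,  x_{17} = 5,  x_{18} = 9,  x_{19} = 14,  x_{20} = 23,  x_{21} = 37,  x_{22} = 19,  x_{23} = 15,  x_{24} = 34,  x_{25} = 8,  x_{26} = 1,  x_{27} = 9,  x_{28} = 10,  x_{29} = 19,  x_{30} = 29,  x_{31} = 7,  x_{32} = 36,  x_{33} = 2,  x_{34} = 38,  x_{35} = 40,  x_{36} = 37,  x_{37} = 36,  x_{38} = 32,  x_{39} = 27,  x_{40} = 18,  x_{41} = 4.
Since (x_{40}, x_{41}) = (x_0, x_1) = (18, 4) (two consecutive terms determine the rest), the sequence is periodic with period 40.
The value 32 first appears (with i ≥ 2) at x_7.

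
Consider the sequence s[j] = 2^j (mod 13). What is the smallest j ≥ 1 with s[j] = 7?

11

Listing terms: s[0] = 1; s[1] = 2; s[2] = 4; s[3] = 8; s[4] = 3; s[5] = 6; s[6] = 12; s[7] = 11; s[8] = 9; s[9] = 5; s[10] = 10; s[11] = 7; s[12] = 1.
The sequence repeats with period 12.
The value 7 first appears (with j ≥ 1) at s[11].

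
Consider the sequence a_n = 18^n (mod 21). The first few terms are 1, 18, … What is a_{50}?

We have a_0 = 1,  a_1 = 18,  a_2 = 9,  a_3 = 15,  a_4 = 18.
Since a_4 = a_1 = 18, the sequence is eventually periodic: after a pre-period of length 1 it cycles with period 3.
For n ≥ 1, a_n depends only on (n - 1) mod 3. (50 - 1) mod 3 = 1, so a_{50} = a_2 = 9.

9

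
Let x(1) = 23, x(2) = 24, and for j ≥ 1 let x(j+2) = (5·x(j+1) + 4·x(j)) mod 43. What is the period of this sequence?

7

Computing terms: x(1) = 23,  x(2) = 24,  x(3) = 40,  x(4) = 38,  x(5) = 6,  x(6) = 10,  x(7) = 31,  x(8) = 23,  x(9) = 24.
The sequence repeats with period 7.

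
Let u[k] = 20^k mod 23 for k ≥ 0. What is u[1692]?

u[0] = 1, u[1] = 20, u[2] = 9, u[3] = 19, u[4] = 12, u[5] = 10, u[6] = 16, u[7] = 21, u[8] = 6, u[9] = 5, u[10] = 8, u[11] = 22, u[12] = 3, u[13] = 14, u[14] = 4, u[15] = 11, u[16] = 13, u[17] = 7, u[18] = 2, u[19] = 17, u[20] = 18, u[21] = 15, u[22] = 1.
The sequence repeats with period 22.
So u[1692] = u[0 + ((1692-0) mod 22)] = u[20] = 18.

18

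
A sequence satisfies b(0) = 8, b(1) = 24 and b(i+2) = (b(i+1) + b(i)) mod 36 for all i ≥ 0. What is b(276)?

Computing terms: b(0) = 8; b(1) = 24; b(2) = 32; b(3) = 20; b(4) = 16; b(5) = 0; b(6) = 16; b(7) = 16; b(8) = 32; b(9) = 12; b(10) = 8; b(11) = 20; b(12) = 28; b(13) = 12; b(14) = 4; b(15) = 16; b(16) = 20; b(17) = 0; b(18) = 20; b(19) = 20; b(20) = 4; b(21) = 24; b(22) = 28; b(23) = 16; b(24) = 8; b(25) = 24.
Since (b(24), b(25)) = (b(0), b(1)) = (8, 24) (two consecutive terms determine the rest), the sequence is periodic with period 24.
(276 - 0) mod 24 = 12, so b(276) = b(12) = 28.

28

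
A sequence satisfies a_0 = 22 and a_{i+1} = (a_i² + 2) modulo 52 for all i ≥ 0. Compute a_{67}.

Computing terms: a_0 = 22,  a_1 = 18,  a_2 = 14,  a_3 = 42,  a_4 = 50,  a_5 = 6,  a_6 = 38,  a_7 = 42.
Since a_7 = a_3 = 42, the sequence is eventually periodic: after a pre-period of length 3 it cycles with period 4.
For i ≥ 3, a_i depends only on (i - 3) mod 4. (67 - 3) mod 4 = 0, so a_{67} = a_3 = 42.

42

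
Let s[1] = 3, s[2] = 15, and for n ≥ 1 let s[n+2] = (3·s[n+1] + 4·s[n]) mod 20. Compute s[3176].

7

s[1] = 3, s[2] = 15, s[3] = 17, s[4] = 11, s[5] = 1, s[6] = 7, s[7] = 5, s[8] = 3, s[9] = 9, s[10] = 19, s[11] = 13, s[12] = 15, s[13] = 17.
Since (s[12], s[13]) = (s[2], s[3]) = (15, 17) (two consecutive terms determine the rest), the sequence is eventually periodic: after a pre-period of length 1 it cycles with period 10.
For n ≥ 2, s[n] depends only on (n - 2) mod 10. (3176 - 2) mod 10 = 4, so s[3176] = s[6] = 7.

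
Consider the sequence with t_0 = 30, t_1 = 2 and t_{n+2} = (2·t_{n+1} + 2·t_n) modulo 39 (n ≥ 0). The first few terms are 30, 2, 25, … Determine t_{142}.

We have t_0 = 30; t_1 = 2; t_2 = 25; t_3 = 15; t_4 = 2; t_5 = 34; t_6 = 33; t_7 = 17; t_8 = 22; t_9 = 0; t_{10} = 5; t_{11} = 10; t_{12} = 30; t_{13} = 2.
The sequence repeats with period 12.
So t_{142} = t_{0 + ((142-0) mod 12)} = t_{10} = 5.

5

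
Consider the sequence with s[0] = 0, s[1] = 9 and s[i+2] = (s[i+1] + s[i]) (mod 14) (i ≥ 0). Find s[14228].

13

Computing terms: s[0] = 0,  s[1] = 9,  s[2] = 9,  s[3] = 4,  s[4] = 13,  s[5] = 3,  s[6] = 2,  s[7] = 5,  s[8] = 7,  s[9] = 12,  s[10] = 5,  s[11] = 3,  s[12] = 8,  s[13] = 11,  s[14] = 5,  s[15] = 2,  s[16] = 7,  s[17] = 9,  s[18] = 2,  s[19] = 11,  s[20] = 13,  s[21] = 10,  s[22] = 9,  s[23] = 5,  s[24] = 0,  s[25] = 5,  s[26] = 5,  s[27] = 10,  s[28] = 1,  s[29] = 11,  s[30] = 12,  s[31] = 9,  s[32] = 7,  s[33] = 2,  s[34] = 9,  s[35] = 11,  s[36] = 6,  s[37] = 3,  s[38] = 9,  s[39] = 12,  s[40] = 7,  s[41] = 5,  s[42] = 12,  s[43] = 3,  s[44] = 1,  s[45] = 4,  s[46] = 5,  s[47] = 9,  s[48] = 0,  s[49] = 9.
Since (s[48], s[49]) = (s[0], s[1]) = (0, 9) (two consecutive terms determine the rest), the sequence is periodic with period 48.
So s[14228] = s[0 + ((14228-0) mod 48)] = s[20] = 13.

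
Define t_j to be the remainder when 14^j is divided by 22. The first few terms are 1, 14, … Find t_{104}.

We have t_0 = 1; t_1 = 14; t_2 = 20; t_3 = 16; t_4 = 4; t_5 = 12; t_6 = 14.
Since t_6 = t_1 = 14, the sequence is eventually periodic: after a pre-period of length 1 it cycles with period 5.
For j ≥ 1, t_j depends only on (j - 1) mod 5. (104 - 1) mod 5 = 3, so t_{104} = t_4 = 4.

4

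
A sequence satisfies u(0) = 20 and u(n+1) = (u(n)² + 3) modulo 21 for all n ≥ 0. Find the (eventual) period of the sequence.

We have u(0) = 20, u(1) = 4, u(2) = 19, u(3) = 7, u(4) = 10, u(5) = 19.
Since u(5) = u(2) = 19, the sequence is eventually periodic: after a pre-period of length 2 it cycles with period 3.

3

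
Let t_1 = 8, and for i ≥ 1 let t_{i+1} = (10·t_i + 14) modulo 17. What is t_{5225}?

We have t_1 = 8, t_2 = 9, t_3 = 2, t_4 = 0, t_5 = 14, t_6 = 1, t_7 = 7, t_8 = 16, t_9 = 4, t_{10} = 3, t_{11} = 10, t_{12} = 12, t_{13} = 15, t_{14} = 11, t_{15} = 5, t_{16} = 13, t_{17} = 8.
The sequence repeats with period 16.
(5225 - 1) mod 16 = 8, so t_{5225} = t_9 = 4.

4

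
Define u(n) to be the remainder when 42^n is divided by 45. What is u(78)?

Computing terms: u(0) = 1, u(1) = 42, u(2) = 9, u(3) = 18, u(4) = 36, u(5) = 27, u(6) = 9.
Since u(6) = u(2) = 9, the sequence is eventually periodic: after a pre-period of length 2 it cycles with period 4.
For n ≥ 2, u(n) depends only on (n - 2) mod 4. (78 - 2) mod 4 = 0, so u(78) = u(2) = 9.

9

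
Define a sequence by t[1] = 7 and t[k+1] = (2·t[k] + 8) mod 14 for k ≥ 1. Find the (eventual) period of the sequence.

We have t[1] = 7; t[2] = 8; t[3] = 10; t[4] = 0; t[5] = 8.
Since t[5] = t[2] = 8, the sequence is eventually periodic: after a pre-period of length 1 it cycles with period 3.

3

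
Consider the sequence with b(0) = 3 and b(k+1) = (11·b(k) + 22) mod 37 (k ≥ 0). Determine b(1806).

3

b(0) = 3; b(1) = 18; b(2) = 35; b(3) = 0; b(4) = 22; b(5) = 5; b(6) = 3.
The sequence repeats with period 6.
(1806 - 0) mod 6 = 0, so b(1806) = b(0) = 3.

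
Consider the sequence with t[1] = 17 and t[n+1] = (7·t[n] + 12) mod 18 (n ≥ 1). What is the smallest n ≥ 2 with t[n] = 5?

2

t[1] = 17,  t[2] = 5,  t[3] = 11,  t[4] = 17.
The sequence repeats with period 3.
The value 5 first appears (with n ≥ 2) at t[2].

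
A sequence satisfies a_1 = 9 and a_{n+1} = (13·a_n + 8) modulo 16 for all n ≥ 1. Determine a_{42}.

13

Computing terms: a_1 = 9, a_2 = 13, a_3 = 1, a_4 = 5, a_5 = 9.
Since a_5 = a_1 = 9, the sequence is periodic with period 4.
So a_{42} = a_{1 + ((42-1) mod 4)} = a_2 = 13.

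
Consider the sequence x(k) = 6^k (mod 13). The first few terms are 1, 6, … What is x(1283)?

11

Listing terms: x(0) = 1, x(1) = 6, x(2) = 10, x(3) = 8, x(4) = 9, x(5) = 2, x(6) = 12, x(7) = 7, x(8) = 3, x(9) = 5, x(10) = 4, x(11) = 11, x(12) = 1.
Since x(12) = x(0) = 1, the sequence is periodic with period 12.
(1283 - 0) mod 12 = 11, so x(1283) = x(11) = 11.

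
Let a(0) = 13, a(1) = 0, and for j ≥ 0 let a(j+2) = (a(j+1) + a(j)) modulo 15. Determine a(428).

14

We have a(0) = 13, a(1) = 0, a(2) = 13, a(3) = 13, a(4) = 11, a(5) = 9, a(6) = 5, a(7) = 14, a(8) = 4, a(9) = 3, a(10) = 7, a(11) = 10, a(12) = 2, a(13) = 12, a(14) = 14, a(15) = 11, a(16) = 10, a(17) = 6, a(18) = 1, a(19) = 7, a(20) = 8, a(21) = 0, a(22) = 8, a(23) = 8, a(24) = 1, a(25) = 9, a(26) = 10, a(27) = 4, a(28) = 14, a(29) = 3, a(30) = 2, a(31) = 5, a(32) = 7, a(33) = 12, a(34) = 4, a(35) = 1, a(36) = 5, a(37) = 6, a(38) = 11, a(39) = 2, a(40) = 13, a(41) = 0.
The sequence repeats with period 40.
(428 - 0) mod 40 = 28, so a(428) = a(28) = 14.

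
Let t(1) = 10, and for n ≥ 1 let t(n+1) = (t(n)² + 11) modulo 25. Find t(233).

11

Listing terms: t(1) = 10, t(2) = 11, t(3) = 7, t(4) = 10.
The sequence repeats with period 3.
(233 - 1) mod 3 = 1, so t(233) = t(2) = 11.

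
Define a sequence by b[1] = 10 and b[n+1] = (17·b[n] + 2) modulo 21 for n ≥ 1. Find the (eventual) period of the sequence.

6

b[1] = 10, b[2] = 4, b[3] = 7, b[4] = 16, b[5] = 1, b[6] = 19, b[7] = 10.
Since b[7] = b[1] = 10, the sequence is periodic with period 6.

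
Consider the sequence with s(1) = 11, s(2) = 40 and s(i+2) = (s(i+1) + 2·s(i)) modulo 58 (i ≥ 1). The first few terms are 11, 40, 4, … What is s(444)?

Listing terms: s(1) = 11, s(2) = 40, s(3) = 4, s(4) = 26, s(5) = 34, s(6) = 28, s(7) = 38, s(8) = 36, s(9) = 54, s(10) = 10, s(11) = 2, s(12) = 22, s(13) = 26, s(14) = 12, s(15) = 6, s(16) = 30, s(17) = 42, s(18) = 44, s(19) = 12, s(20) = 42, s(21) = 8, s(22) = 34, s(23) = 50, s(24) = 2, s(25) = 44, s(26) = 48, s(27) = 20, s(28) = 0, s(29) = 40, s(30) = 40, s(31) = 4.
Since (s(30), s(31)) = (s(2), s(3)) = (40, 4) (two consecutive terms determine the rest), the sequence is eventually periodic: after a pre-period of length 1 it cycles with period 28.
For i ≥ 2, s(i) depends only on (i - 2) mod 28. (444 - 2) mod 28 = 22, so s(444) = s(24) = 2.

2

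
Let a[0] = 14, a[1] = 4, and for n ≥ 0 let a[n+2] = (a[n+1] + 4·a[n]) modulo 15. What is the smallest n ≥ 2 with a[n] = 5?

a[0] = 14, a[1] = 4, a[2] = 0, a[3] = 1, a[4] = 1, a[5] = 5, a[6] = 9, a[7] = 14, a[8] = 5, a[9] = 1, a[10] = 6, a[11] = 10, a[12] = 4, a[13] = 14, a[14] = 0, a[15] = 11, a[16] = 11, a[17] = 10, a[18] = 9, a[19] = 4, a[20] = 10, a[21] = 11, a[22] = 6, a[23] = 5, a[24] = 14, a[25] = 4.
The sequence repeats with period 24.
The value 5 first appears (with n ≥ 2) at a[5].

5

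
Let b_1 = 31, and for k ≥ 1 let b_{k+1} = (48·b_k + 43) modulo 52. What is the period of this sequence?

Computing terms: b_1 = 31; b_2 = 23; b_3 = 3; b_4 = 31.
Since b_4 = b_1 = 31, the sequence is periodic with period 3.

3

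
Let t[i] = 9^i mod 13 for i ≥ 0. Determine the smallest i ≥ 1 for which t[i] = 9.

1

We have t[0] = 1, t[1] = 9, t[2] = 3, t[3] = 1.
Since t[3] = t[0] = 1, the sequence is periodic with period 3.
The value 9 first appears (with i ≥ 1) at t[1].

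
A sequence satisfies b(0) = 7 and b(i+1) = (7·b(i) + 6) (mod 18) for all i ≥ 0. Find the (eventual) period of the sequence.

3

We have b(0) = 7; b(1) = 1; b(2) = 13; b(3) = 7.
The sequence repeats with period 3.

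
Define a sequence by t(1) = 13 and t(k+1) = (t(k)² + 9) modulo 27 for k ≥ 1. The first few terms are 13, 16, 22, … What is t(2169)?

22

Listing terms: t(1) = 13, t(2) = 16, t(3) = 22, t(4) = 7, t(5) = 4, t(6) = 25, t(7) = 13.
Since t(7) = t(1) = 13, the sequence is periodic with period 6.
(2169 - 1) mod 6 = 2, so t(2169) = t(3) = 22.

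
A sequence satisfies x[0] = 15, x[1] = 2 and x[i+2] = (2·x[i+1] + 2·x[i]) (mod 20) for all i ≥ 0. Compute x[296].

Computing terms: x[0] = 15,  x[1] = 2,  x[2] = 14,  x[3] = 12,  x[4] = 12,  x[5] = 8,  x[6] = 0,  x[7] = 16,  x[8] = 12,  x[9] = 16,  x[10] = 16,  x[11] = 4,  x[12] = 0,  x[13] = 8,  x[14] = 16,  x[15] = 8,  x[16] = 8,  x[17] = 12,  x[18] = 0,  x[19] = 4,  x[20] = 8,  x[21] = 4,  x[22] = 4,  x[23] = 16,  x[24] = 0,  x[25] = 12,  x[26] = 4,  x[27] = 12,  x[28] = 12.
Since (x[27], x[28]) = (x[3], x[4]) = (12, 12) (two consecutive terms determine the rest), the sequence is eventually periodic: after a pre-period of length 3 it cycles with period 24.
For i ≥ 3, x[i] depends only on (i - 3) mod 24. (296 - 3) mod 24 = 5, so x[296] = x[8] = 12.

12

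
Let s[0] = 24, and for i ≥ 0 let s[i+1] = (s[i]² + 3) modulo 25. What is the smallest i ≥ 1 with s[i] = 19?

2

Listing terms: s[0] = 24,  s[1] = 4,  s[2] = 19,  s[3] = 14,  s[4] = 24.
Since s[4] = s[0] = 24, the sequence is periodic with period 4.
The value 19 first appears (with i ≥ 1) at s[2].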